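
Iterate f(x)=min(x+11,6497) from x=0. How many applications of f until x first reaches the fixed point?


Step 1: x=0, cap=6497, increment=11
Step 2: x grows by 11 each step until capped at 6497; fixed point is x=6497
Step 3: iterations = ceil(6497/11) = 591

591


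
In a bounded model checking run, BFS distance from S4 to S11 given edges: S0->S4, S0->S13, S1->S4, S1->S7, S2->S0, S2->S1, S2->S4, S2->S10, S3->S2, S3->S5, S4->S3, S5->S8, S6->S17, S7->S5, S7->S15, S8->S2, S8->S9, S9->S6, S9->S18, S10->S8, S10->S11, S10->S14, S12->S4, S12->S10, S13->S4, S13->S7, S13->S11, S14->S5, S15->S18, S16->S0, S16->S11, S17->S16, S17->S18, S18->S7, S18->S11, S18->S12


BFS layer-by-layer from S4:
  dist 0: {S4}
  dist 1: {S3}
  dist 2: {S2, S5}
  dist 3: {S0, S1, S8, S10}
  dist 4: {S7, S9, S11, S13, S14}
  -> S11 reached at distance 4
Shortest path length = 4

4


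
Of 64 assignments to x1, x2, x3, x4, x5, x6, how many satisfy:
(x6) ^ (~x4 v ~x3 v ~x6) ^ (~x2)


CNF with 3 clauses over 6 vars (64 assignments).
An assignment satisfies CNF iff every clause has >=1 true literal.
Check each row (bits = x1,x2,x3,x4,x5,x6; clause T/F shown):
  row 0 [000000]: clauses=FTT -> 0
  row 1 [000001]: clauses=TTT -> 1
  row 2 [000010]: clauses=FTT -> 0
  row 3 [000011]: clauses=TTT -> 1
  row 4 [000100]: clauses=FTT -> 0
  (every remaining row is evaluated the same way; all 64 results are listed next)
Full result column, 8 rows per line (x1,x2,x3 fixed per line; x4,x5,x6 runs 000..111 left to right):
  rows 0-7 [x1,x2,x3=000]: 01010101  (ones: 4)
  rows 8-15 [x1,x2,x3=001]: 01010000  (ones: 2)
  rows 16-23 [x1,x2,x3=010]: 00000000  (ones: 0)
  rows 24-31 [x1,x2,x3=011]: 00000000  (ones: 0)
  rows 32-39 [x1,x2,x3=100]: 01010101  (ones: 4)
  rows 40-47 [x1,x2,x3=101]: 01010000  (ones: 2)
  rows 48-55 [x1,x2,x3=110]: 00000000  (ones: 0)
  rows 56-63 [x1,x2,x3=111]: 00000000  (ones: 0)
Satisfying assignments = 4+2+0+0+4+2+0+0 = 12

12


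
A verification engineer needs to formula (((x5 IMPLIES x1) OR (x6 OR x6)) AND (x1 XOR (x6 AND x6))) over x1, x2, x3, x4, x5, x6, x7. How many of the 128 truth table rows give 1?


Formula: (((x5 IMPLIES x1) OR (x6 OR x6)) AND (x1 XOR (x6 AND x6))) over 7 vars (128 rows)
Evaluate each row (x1, x2, x3, x4, x5, x6, x7 as bits, MSB first):
  row 0 [0000000]: (((0 IMPLIES 0) OR (0 OR 0)) AND (0 XOR (0 AND 0))) -> 0
  row 1 [0000001]: (((0 IMPLIES 0) OR (0 OR 0)) AND (0 XOR (0 AND 0))) -> 0
  row 2 [0000010]: (((0 IMPLIES 0) OR (1 OR 1)) AND (0 XOR (1 AND 1))) -> 1
  row 3 [0000011]: (((0 IMPLIES 0) OR (1 OR 1)) AND (0 XOR (1 AND 1))) -> 1
  row 4 [0000100]: (((1 IMPLIES 0) OR (0 OR 0)) AND (0 XOR (0 AND 0))) -> 0
  (every remaining row is evaluated the same way; all 128 results are listed next)
Full result column, 8 rows per line (x1,x2,x3,x4 fixed per line; x5,x6,x7 runs 000..111 left to right):
  rows 0-7 [x1,x2,x3,x4=0000]: 00110011  (ones: 4)
  rows 8-15 [x1,x2,x3,x4=0001]: 00110011  (ones: 4)
  rows 16-23 [x1,x2,x3,x4=0010]: 00110011  (ones: 4)
  rows 24-31 [x1,x2,x3,x4=0011]: 00110011  (ones: 4)
  rows 32-39 [x1,x2,x3,x4=0100]: 00110011  (ones: 4)
  rows 40-47 [x1,x2,x3,x4=0101]: 00110011  (ones: 4)
  rows 48-55 [x1,x2,x3,x4=0110]: 00110011  (ones: 4)
  rows 56-63 [x1,x2,x3,x4=0111]: 00110011  (ones: 4)
  rows 64-71 [x1,x2,x3,x4=1000]: 11001100  (ones: 4)
  rows 72-79 [x1,x2,x3,x4=1001]: 11001100  (ones: 4)
  rows 80-87 [x1,x2,x3,x4=1010]: 11001100  (ones: 4)
  rows 88-95 [x1,x2,x3,x4=1011]: 11001100  (ones: 4)
  rows 96-103 [x1,x2,x3,x4=1100]: 11001100  (ones: 4)
  rows 104-111 [x1,x2,x3,x4=1101]: 11001100  (ones: 4)
  rows 112-119 [x1,x2,x3,x4=1110]: 11001100  (ones: 4)
  rows 120-127 [x1,x2,x3,x4=1111]: 11001100  (ones: 4)
Count of 1-rows = 4+4+4+4+4+4+4+4+4+4+4+4+4+4+4+4 = 64

64


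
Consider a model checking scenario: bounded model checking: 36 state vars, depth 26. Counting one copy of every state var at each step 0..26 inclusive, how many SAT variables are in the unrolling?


BMC unrolls to depth k, creating one copy of each state var for steps 0..k.
Step count = 26 + 1 = 27 (steps 0 through 26)
Vars per step = 36
Total = 36 * 27 = 972

972


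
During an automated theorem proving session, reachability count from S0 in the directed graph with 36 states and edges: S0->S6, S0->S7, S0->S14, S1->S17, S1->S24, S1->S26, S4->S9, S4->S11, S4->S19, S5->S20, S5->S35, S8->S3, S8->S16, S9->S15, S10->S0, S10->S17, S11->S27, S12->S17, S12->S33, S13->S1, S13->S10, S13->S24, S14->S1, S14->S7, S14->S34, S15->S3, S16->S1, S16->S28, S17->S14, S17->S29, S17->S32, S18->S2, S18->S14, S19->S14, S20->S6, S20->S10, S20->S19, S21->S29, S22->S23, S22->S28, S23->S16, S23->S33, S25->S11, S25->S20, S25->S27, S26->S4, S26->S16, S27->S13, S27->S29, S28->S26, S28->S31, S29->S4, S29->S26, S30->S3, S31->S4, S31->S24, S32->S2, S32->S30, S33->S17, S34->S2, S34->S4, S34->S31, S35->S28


BFS from S0:
  layer 0: {S0}
  layer 1: {S6, S7, S14}
  layer 2: {S1, S34}
  layer 3: {S2, S4, S17, S24, S26, S31}
  layer 4: {S9, S11, S16, S19, S29, S32}
  layer 5: {S15, S27, S28, S30}
  layer 6: {S3, S13}
  layer 7: {S10}
Reachable set: {S0, S1, S2, S3, S4, S6, S7, S9, S10, S11, S13, S14, S15, S16, S17, S19, S24, S26, S27, S28, S29, S30, S31, S32, S34}
Count = 25

25


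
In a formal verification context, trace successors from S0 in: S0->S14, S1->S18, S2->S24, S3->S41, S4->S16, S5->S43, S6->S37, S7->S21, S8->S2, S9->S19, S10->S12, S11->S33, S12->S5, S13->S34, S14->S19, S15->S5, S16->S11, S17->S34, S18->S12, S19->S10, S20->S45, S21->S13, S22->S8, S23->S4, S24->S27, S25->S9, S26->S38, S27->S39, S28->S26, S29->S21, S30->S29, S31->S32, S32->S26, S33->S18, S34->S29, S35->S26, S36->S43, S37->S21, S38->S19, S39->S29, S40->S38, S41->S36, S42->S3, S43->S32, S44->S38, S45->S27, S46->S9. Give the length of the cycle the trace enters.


Trace from S0 until a state repeats:
  S0 -> S14 -> S19 -> S10 -> S12 -> S5 -> S43 -> S32 -> S26 -> S38 -> S19
S19 first seen at step 2, revisited at step 10.
Cycle length = 10 - 2 = 8

8


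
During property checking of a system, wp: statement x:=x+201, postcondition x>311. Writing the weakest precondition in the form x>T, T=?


Formula: wp(x:=E, P) = P[E/x] (substitute E for x in postcondition)
Step 1: Postcondition: x>311
Step 2: Substitute x+201 for x: x+201>311
Step 3: Solve for x: x > 311-201 = 110

110


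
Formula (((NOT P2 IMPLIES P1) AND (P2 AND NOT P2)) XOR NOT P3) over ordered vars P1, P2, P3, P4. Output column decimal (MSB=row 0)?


Formula: (((NOT P2 IMPLIES P1) AND (P2 AND NOT P2)) XOR NOT P3) over P1, P2, P3, P4 (16 rows)
Evaluate each row (bits = P1,P2,P3,P4, MSB first):
  row 0 [0000]: (((NOT 0 IMPLIES 0) AND (0 AND NOT 0)) XOR NOT 0) -> 1
  row 1 [0001]: (((NOT 0 IMPLIES 0) AND (0 AND NOT 0)) XOR NOT 0) -> 1
  row 2 [0010]: (((NOT 0 IMPLIES 0) AND (0 AND NOT 0)) XOR NOT 1) -> 0
  row 3 [0011]: (((NOT 0 IMPLIES 0) AND (0 AND NOT 0)) XOR NOT 1) -> 0
  row 4 [0100]: (((NOT 1 IMPLIES 0) AND (1 AND NOT 1)) XOR NOT 0) -> 1
  row 5 [0101]: (((NOT 1 IMPLIES 0) AND (1 AND NOT 1)) XOR NOT 0) -> 1
  row 6 [0110]: (((NOT 1 IMPLIES 0) AND (1 AND NOT 1)) XOR NOT 1) -> 0
  row 7 [0111]: (((NOT 1 IMPLIES 0) AND (1 AND NOT 1)) XOR NOT 1) -> 0
  row 8 [1000]: (((NOT 0 IMPLIES 1) AND (0 AND NOT 0)) XOR NOT 0) -> 1
  row 9 [1001]: (((NOT 0 IMPLIES 1) AND (0 AND NOT 0)) XOR NOT 0) -> 1
  row 10 [1010]: (((NOT 0 IMPLIES 1) AND (0 AND NOT 0)) XOR NOT 1) -> 0
  row 11 [1011]: (((NOT 0 IMPLIES 1) AND (0 AND NOT 0)) XOR NOT 1) -> 0
  row 12 [1100]: (((NOT 1 IMPLIES 1) AND (1 AND NOT 1)) XOR NOT 0) -> 1
  row 13 [1101]: (((NOT 1 IMPLIES 1) AND (1 AND NOT 1)) XOR NOT 0) -> 1
  row 14 [1110]: (((NOT 1 IMPLIES 1) AND (1 AND NOT 1)) XOR NOT 1) -> 0
  row 15 [1111]: (((NOT 1 IMPLIES 1) AND (1 AND NOT 1)) XOR NOT 1) -> 0
Full result column, 4 rows per line (P1,P2 fixed per line; P3,P4 runs 00..11 left to right):
  rows 0-3 [P1,P2=00]: 1100  = hex C
  rows 4-7 [P1,P2=01]: 1100  = hex C
  rows 8-11 [P1,P2=10]: 1100  = hex C
  rows 12-15 [P1,P2=11]: 1100  = hex C
Output column (row 0 .. row 15) = 1100110011001100
Output column grouped in 4s = 1100 1100 1100 1100 = 0xCCCC
Convert to decimal digit by digit (value = value*16 + digit):
  C -> 12
  12*16 + 12 (C) = 204
  204*16 + 12 (C) = 3276
  3276*16 + 12 (C) = 52428
Decimal = 52428

52428


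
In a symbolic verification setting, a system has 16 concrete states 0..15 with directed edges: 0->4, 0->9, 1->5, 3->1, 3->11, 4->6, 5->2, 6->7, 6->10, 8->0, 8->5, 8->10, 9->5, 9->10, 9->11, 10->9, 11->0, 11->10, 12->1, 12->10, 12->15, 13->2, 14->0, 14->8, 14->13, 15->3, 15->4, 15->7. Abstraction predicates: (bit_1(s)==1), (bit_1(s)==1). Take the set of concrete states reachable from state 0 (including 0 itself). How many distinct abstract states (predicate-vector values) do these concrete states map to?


BFS from 0:
Concrete reachable: {0, 2, 4, 5, 6, 7, 9, 10, 11}
Abstract via predicates (bit_1(s)==1), (bit_1(s)==1):
  (0,0) <- {0, 4, 5, 9}
  (1,1) <- {2, 6, 7, 10, 11}
Distinct abstract states = 2

2


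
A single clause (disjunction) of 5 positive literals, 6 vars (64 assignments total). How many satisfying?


Step 1: Total=2^6=64
Step 2: Unsat when all 5 false: 2^1=2
Step 3: Sat=64-2=62

62


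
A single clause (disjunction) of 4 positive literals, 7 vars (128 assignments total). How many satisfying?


Step 1: Total=2^7=128
Step 2: Unsat when all 4 false: 2^3=8
Step 3: Sat=128-8=120

120


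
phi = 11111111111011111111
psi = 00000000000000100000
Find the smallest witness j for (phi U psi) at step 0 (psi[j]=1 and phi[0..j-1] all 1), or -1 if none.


(phi U psi) at 0: need smallest j with psi[j]=1 and phi[i]=1 for all i in [0,j).
Scan from step 0:
  step 0: phi=1, psi=0 -> continue
  step 1: phi=1, psi=0 -> continue
  step 2: phi=1, psi=0 -> continue
  step 3: phi=1, psi=0 -> continue
  step 11: phi=0 -> phi-prefix broken from here
  step 14: psi=1 but phi already failed -> not a witness
  end of trace: no witness -> -1
Witness step = -1

-1


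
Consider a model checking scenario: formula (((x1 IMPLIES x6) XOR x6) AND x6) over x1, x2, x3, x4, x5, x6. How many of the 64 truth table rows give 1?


Formula: (((x1 IMPLIES x6) XOR x6) AND x6) over 6 vars (64 rows)
Evaluate each row (x1, x2, x3, x4, x5, x6 as bits, MSB first):
  row 0 [000000]: (((0 IMPLIES 0) XOR 0) AND 0) -> 0
  row 1 [000001]: (((0 IMPLIES 1) XOR 1) AND 1) -> 0
  row 2 [000010]: (((0 IMPLIES 0) XOR 0) AND 0) -> 0
  row 3 [000011]: (((0 IMPLIES 1) XOR 1) AND 1) -> 0
  row 4 [000100]: (((0 IMPLIES 0) XOR 0) AND 0) -> 0
  (every remaining row is evaluated the same way; all 64 results are listed next)
Full result column, 8 rows per line (x1,x2,x3 fixed per line; x4,x5,x6 runs 000..111 left to right):
  rows 0-7 [x1,x2,x3=000]: 00000000  (ones: 0)
  rows 8-15 [x1,x2,x3=001]: 00000000  (ones: 0)
  rows 16-23 [x1,x2,x3=010]: 00000000  (ones: 0)
  rows 24-31 [x1,x2,x3=011]: 00000000  (ones: 0)
  rows 32-39 [x1,x2,x3=100]: 00000000  (ones: 0)
  rows 40-47 [x1,x2,x3=101]: 00000000  (ones: 0)
  rows 48-55 [x1,x2,x3=110]: 00000000  (ones: 0)
  rows 56-63 [x1,x2,x3=111]: 00000000  (ones: 0)
Count of 1-rows = 0+0+0+0+0+0+0+0 = 0

0


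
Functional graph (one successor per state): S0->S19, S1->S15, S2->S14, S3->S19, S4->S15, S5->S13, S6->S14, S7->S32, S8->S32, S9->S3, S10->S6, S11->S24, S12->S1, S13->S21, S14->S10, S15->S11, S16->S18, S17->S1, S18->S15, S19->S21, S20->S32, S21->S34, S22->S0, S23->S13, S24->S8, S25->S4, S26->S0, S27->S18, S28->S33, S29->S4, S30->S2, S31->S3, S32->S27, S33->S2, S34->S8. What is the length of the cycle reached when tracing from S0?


Trace from S0 until a state repeats:
  S0 -> S19 -> S21 -> S34 -> S8 -> S32 -> S27 -> S18 -> S15 -> S11 -> S24 -> S8
S8 first seen at step 4, revisited at step 11.
Cycle length = 11 - 4 = 7

7


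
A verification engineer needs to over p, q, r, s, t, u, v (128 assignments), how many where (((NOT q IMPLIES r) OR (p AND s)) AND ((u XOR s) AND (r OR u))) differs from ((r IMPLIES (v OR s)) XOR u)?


F1 = (((NOT q IMPLIES r) OR (p AND s)) AND ((u XOR s) AND (r OR u)))
F2 = ((r IMPLIES (v OR s)) XOR u)
Evaluate both on each of 128 rows (bits = p,q,r,s,t,u,v):
  row 0 [0000000]: F1=0 F2=1 (differ) -> 1
  row 1 [0000001]: F1=0 F2=1 (differ) -> 1
  row 2 [0000010]: F1=0 F2=0 -> 0
  row 3 [0000011]: F1=0 F2=0 -> 0
  row 4 [0000100]: F1=0 F2=1 (differ) -> 1
  (every remaining row is evaluated the same way; all 128 results are listed next)
Full result column, 8 rows per line (p,q,r,s fixed per line; t,u,v runs 000..111 left to right):
  rows 0-7 [p,q,r,s=0000]: 11001100  (ones: 4)
  rows 8-15 [p,q,r,s=0001]: 11001100  (ones: 4)
  rows 16-23 [p,q,r,s=0010]: 01010101  (ones: 4)
  rows 24-31 [p,q,r,s=0011]: 00000000  (ones: 0)
  rows 32-39 [p,q,r,s=0100]: 11111111  (ones: 8)
  rows 40-47 [p,q,r,s=0101]: 11001100  (ones: 4)
  rows 48-55 [p,q,r,s=0110]: 01010101  (ones: 4)
  rows 56-63 [p,q,r,s=0111]: 00000000  (ones: 0)
  rows 64-71 [p,q,r,s=1000]: 11001100  (ones: 4)
  rows 72-79 [p,q,r,s=1001]: 11001100  (ones: 4)
  rows 80-87 [p,q,r,s=1010]: 01010101  (ones: 4)
  rows 88-95 [p,q,r,s=1011]: 00000000  (ones: 0)
  rows 96-103 [p,q,r,s=1100]: 11111111  (ones: 8)
  rows 104-111 [p,q,r,s=1101]: 11001100  (ones: 4)
  rows 112-119 [p,q,r,s=1110]: 01010101  (ones: 4)
  rows 120-127 [p,q,r,s=1111]: 00000000  (ones: 0)
Disagreements = 4+4+4+0+8+4+4+0+4+4+4+0+8+4+4+0 = 56

56


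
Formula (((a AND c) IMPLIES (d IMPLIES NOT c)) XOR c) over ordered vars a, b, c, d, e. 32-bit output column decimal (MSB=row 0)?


Formula: (((a AND c) IMPLIES (d IMPLIES NOT c)) XOR c) over a, b, c, d, e (32 rows)
Evaluate each row (bits = a,b,c,d,e, MSB first):
  row 0 [00000]: (((0 AND 0) IMPLIES (0 IMPLIES NOT 0)) XOR 0) -> 1
  row 1 [00001]: (((0 AND 0) IMPLIES (0 IMPLIES NOT 0)) XOR 0) -> 1
  row 2 [00010]: (((0 AND 0) IMPLIES (1 IMPLIES NOT 0)) XOR 0) -> 1
  row 3 [00011]: (((0 AND 0) IMPLIES (1 IMPLIES NOT 0)) XOR 0) -> 1
  row 4 [00100]: (((0 AND 1) IMPLIES (0 IMPLIES NOT 1)) XOR 1) -> 0
  row 5 [00101]: (((0 AND 1) IMPLIES (0 IMPLIES NOT 1)) XOR 1) -> 0
  row 6 [00110]: (((0 AND 1) IMPLIES (1 IMPLIES NOT 1)) XOR 1) -> 0
  row 7 [00111]: (((0 AND 1) IMPLIES (1 IMPLIES NOT 1)) XOR 1) -> 0
  row 8 [01000]: (((0 AND 0) IMPLIES (0 IMPLIES NOT 0)) XOR 0) -> 1
  row 9 [01001]: (((0 AND 0) IMPLIES (0 IMPLIES NOT 0)) XOR 0) -> 1
  row 10 [01010]: (((0 AND 0) IMPLIES (1 IMPLIES NOT 0)) XOR 0) -> 1
  row 11 [01011]: (((0 AND 0) IMPLIES (1 IMPLIES NOT 0)) XOR 0) -> 1
  row 12 [01100]: (((0 AND 1) IMPLIES (0 IMPLIES NOT 1)) XOR 1) -> 0
  row 13 [01101]: (((0 AND 1) IMPLIES (0 IMPLIES NOT 1)) XOR 1) -> 0
  row 14 [01110]: (((0 AND 1) IMPLIES (1 IMPLIES NOT 1)) XOR 1) -> 0
  row 15 [01111]: (((0 AND 1) IMPLIES (1 IMPLIES NOT 1)) XOR 1) -> 0
  row 16 [10000]: (((1 AND 0) IMPLIES (0 IMPLIES NOT 0)) XOR 0) -> 1
  row 17 [10001]: (((1 AND 0) IMPLIES (0 IMPLIES NOT 0)) XOR 0) -> 1
  row 18 [10010]: (((1 AND 0) IMPLIES (1 IMPLIES NOT 0)) XOR 0) -> 1
  row 19 [10011]: (((1 AND 0) IMPLIES (1 IMPLIES NOT 0)) XOR 0) -> 1
  row 20 [10100]: (((1 AND 1) IMPLIES (0 IMPLIES NOT 1)) XOR 1) -> 0
  row 21 [10101]: (((1 AND 1) IMPLIES (0 IMPLIES NOT 1)) XOR 1) -> 0
  row 22 [10110]: (((1 AND 1) IMPLIES (1 IMPLIES NOT 1)) XOR 1) -> 1
  row 23 [10111]: (((1 AND 1) IMPLIES (1 IMPLIES NOT 1)) XOR 1) -> 1
  row 24 [11000]: (((1 AND 0) IMPLIES (0 IMPLIES NOT 0)) XOR 0) -> 1
  row 25 [11001]: (((1 AND 0) IMPLIES (0 IMPLIES NOT 0)) XOR 0) -> 1
  row 26 [11010]: (((1 AND 0) IMPLIES (1 IMPLIES NOT 0)) XOR 0) -> 1
  row 27 [11011]: (((1 AND 0) IMPLIES (1 IMPLIES NOT 0)) XOR 0) -> 1
  row 28 [11100]: (((1 AND 1) IMPLIES (0 IMPLIES NOT 1)) XOR 1) -> 0
  row 29 [11101]: (((1 AND 1) IMPLIES (0 IMPLIES NOT 1)) XOR 1) -> 0
  row 30 [11110]: (((1 AND 1) IMPLIES (1 IMPLIES NOT 1)) XOR 1) -> 1
  row 31 [11111]: (((1 AND 1) IMPLIES (1 IMPLIES NOT 1)) XOR 1) -> 1
Full result column, 4 rows per line (a,b,c fixed per line; d,e runs 00..11 left to right):
  rows 0-3 [a,b,c=000]: 1111  = hex F
  rows 4-7 [a,b,c=001]: 0000  = hex 0
  rows 8-11 [a,b,c=010]: 1111  = hex F
  rows 12-15 [a,b,c=011]: 0000  = hex 0
  rows 16-19 [a,b,c=100]: 1111  = hex F
  rows 20-23 [a,b,c=101]: 0011  = hex 3
  rows 24-27 [a,b,c=110]: 1111  = hex F
  rows 28-31 [a,b,c=111]: 0011  = hex 3
Output column (row 0 .. row 31) = 11110000111100001111001111110011
Output column grouped in 4s = 1111 0000 1111 0000 1111 0011 1111 0011 = 0xF0F0F3F3
Convert to decimal digit by digit (value = value*16 + digit):
  F -> 15
  15*16 + 0 = 240
  240*16 + 15 (F) = 3855
  3855*16 + 0 = 61680
  61680*16 + 15 (F) = 986895
  986895*16 + 3 = 15790323
  15790323*16 + 15 (F) = 252645183
  252645183*16 + 3 = 4042322931
Decimal = 4042322931

4042322931


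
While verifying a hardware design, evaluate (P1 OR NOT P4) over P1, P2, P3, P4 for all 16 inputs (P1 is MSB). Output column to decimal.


Formula: (P1 OR NOT P4) over P1, P2, P3, P4 (16 rows)
Evaluate each row (bits = P1,P2,P3,P4, MSB first):
  row 0 [0000]: (0 OR NOT 0) -> 1
  row 1 [0001]: (0 OR NOT 1) -> 0
  row 2 [0010]: (0 OR NOT 0) -> 1
  row 3 [0011]: (0 OR NOT 1) -> 0
  row 4 [0100]: (0 OR NOT 0) -> 1
  row 5 [0101]: (0 OR NOT 1) -> 0
  row 6 [0110]: (0 OR NOT 0) -> 1
  row 7 [0111]: (0 OR NOT 1) -> 0
  row 8 [1000]: (1 OR NOT 0) -> 1
  row 9 [1001]: (1 OR NOT 1) -> 1
  row 10 [1010]: (1 OR NOT 0) -> 1
  row 11 [1011]: (1 OR NOT 1) -> 1
  row 12 [1100]: (1 OR NOT 0) -> 1
  row 13 [1101]: (1 OR NOT 1) -> 1
  row 14 [1110]: (1 OR NOT 0) -> 1
  row 15 [1111]: (1 OR NOT 1) -> 1
Full result column, 4 rows per line (P1,P2 fixed per line; P3,P4 runs 00..11 left to right):
  rows 0-3 [P1,P2=00]: 1010  = hex A
  rows 4-7 [P1,P2=01]: 1010  = hex A
  rows 8-11 [P1,P2=10]: 1111  = hex F
  rows 12-15 [P1,P2=11]: 1111  = hex F
Output column (row 0 .. row 15) = 1010101011111111
Output column grouped in 4s = 1010 1010 1111 1111 = 0xAAFF
Convert to decimal digit by digit (value = value*16 + digit):
  A -> 10
  10*16 + 10 (A) = 170
  170*16 + 15 (F) = 2735
  2735*16 + 15 (F) = 43775
Decimal = 43775

43775


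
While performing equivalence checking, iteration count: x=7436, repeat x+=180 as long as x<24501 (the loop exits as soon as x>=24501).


Step 1: x goes from 7436 toward 24501 by 180; the body runs while x<24501, so iterations = ceil((bound-start)/step)
Step 2: Distance=17065
Step 3: ceil(17065/180)=95

95


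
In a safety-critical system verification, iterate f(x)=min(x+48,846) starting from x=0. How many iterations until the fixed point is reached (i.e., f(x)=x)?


Step 1: x=0, cap=846, increment=48
Step 2: x grows by 48 each step until capped at 846; fixed point is x=846
Step 3: iterations = ceil(846/48) = 18

18


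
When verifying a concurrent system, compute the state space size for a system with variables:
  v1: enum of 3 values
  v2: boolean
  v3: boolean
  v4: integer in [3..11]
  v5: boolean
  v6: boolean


State space = product of domain sizes of all variables.
Domain sizes:
  v1 (enum of 3 values): 3
  v2 (boolean): 2
  v3 (boolean): 2
  v4 (integer in [3..11]): 9
  v5 (boolean): 2
  v6 (boolean): 2
Product = 3 * 2 * 2 * 9 * 2 * 2 = 432

432


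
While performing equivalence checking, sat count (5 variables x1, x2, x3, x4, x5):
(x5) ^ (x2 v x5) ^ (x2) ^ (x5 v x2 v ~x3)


CNF with 4 clauses over 5 vars (32 assignments).
An assignment satisfies CNF iff every clause has >=1 true literal.
Check each row (bits = x1,x2,x3,x4,x5; clause T/F shown):
  row 0 [00000]: clauses=FFFT -> 0
  row 1 [00001]: clauses=TTFT -> 0
  row 2 [00010]: clauses=FFFT -> 0
  row 3 [00011]: clauses=TTFT -> 0
  row 4 [00100]: clauses=FFFF -> 0
  row 5 [00101]: clauses=TTFT -> 0
  row 6 [00110]: clauses=FFFF -> 0
  row 7 [00111]: clauses=TTFT -> 0
  row 8 [01000]: clauses=FTTT -> 0
  row 9 [01001]: clauses=TTTT -> 1
  row 10 [01010]: clauses=FTTT -> 0
  row 11 [01011]: clauses=TTTT -> 1
  row 12 [01100]: clauses=FTTT -> 0
  row 13 [01101]: clauses=TTTT -> 1
  row 14 [01110]: clauses=FTTT -> 0
  row 15 [01111]: clauses=TTTT -> 1
  row 16 [10000]: clauses=FFFT -> 0
  row 17 [10001]: clauses=TTFT -> 0
  row 18 [10010]: clauses=FFFT -> 0
  row 19 [10011]: clauses=TTFT -> 0
  row 20 [10100]: clauses=FFFF -> 0
  row 21 [10101]: clauses=TTFT -> 0
  row 22 [10110]: clauses=FFFF -> 0
  row 23 [10111]: clauses=TTFT -> 0
  row 24 [11000]: clauses=FTTT -> 0
  row 25 [11001]: clauses=TTTT -> 1
  row 26 [11010]: clauses=FTTT -> 0
  row 27 [11011]: clauses=TTTT -> 1
  row 28 [11100]: clauses=FTTT -> 0
  row 29 [11101]: clauses=TTTT -> 1
  row 30 [11110]: clauses=FTTT -> 0
  row 31 [11111]: clauses=TTTT -> 1
Full result column, 8 rows per line (x1,x2 fixed per line; x3,x4,x5 runs 000..111 left to right):
  rows 0-7 [x1,x2=00]: 00000000  (ones: 0)
  rows 8-15 [x1,x2=01]: 01010101  (ones: 4)
  rows 16-23 [x1,x2=10]: 00000000  (ones: 0)
  rows 24-31 [x1,x2=11]: 01010101  (ones: 4)
Satisfying assignments = 0+4+0+4 = 8

8


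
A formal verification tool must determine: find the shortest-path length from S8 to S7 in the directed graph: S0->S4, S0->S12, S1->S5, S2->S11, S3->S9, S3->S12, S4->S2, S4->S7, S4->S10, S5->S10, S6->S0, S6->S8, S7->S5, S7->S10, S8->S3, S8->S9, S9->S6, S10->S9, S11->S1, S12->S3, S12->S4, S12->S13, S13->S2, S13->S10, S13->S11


BFS layer-by-layer from S8:
  dist 0: {S8}
  dist 1: {S3, S9}
  dist 2: {S6, S12}
  dist 3: {S0, S4, S13}
  dist 4: {S2, S7, S10, S11}
  -> S7 reached at distance 4
Shortest path length = 4

4


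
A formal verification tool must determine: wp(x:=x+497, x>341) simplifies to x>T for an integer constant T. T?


Formula: wp(x:=E, P) = P[E/x] (substitute E for x in postcondition)
Step 1: Postcondition: x>341
Step 2: Substitute x+497 for x: x+497>341
Step 3: Solve for x: x > 341-497 = -156

-156


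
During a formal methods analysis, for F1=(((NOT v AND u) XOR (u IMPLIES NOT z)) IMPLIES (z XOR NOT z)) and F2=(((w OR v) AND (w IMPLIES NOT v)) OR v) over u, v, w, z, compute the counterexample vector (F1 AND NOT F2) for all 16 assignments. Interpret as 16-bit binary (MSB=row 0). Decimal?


F1 = (((NOT v AND u) XOR (u IMPLIES NOT z)) IMPLIES (z XOR NOT z))
F2 = (((w OR v) AND (w IMPLIES NOT v)) OR v)
Counterexample to F1=>F2 is where F1=1 and F2=0.
Evaluate each row (bits = u,v,w,z, MSB first):
  row 0 [0000]: F1=1 F2=0 -> F1&~F2 -> 1
  row 1 [0001]: F1=1 F2=0 -> F1&~F2 -> 1
  row 2 [0010]: F1=1 F2=1 -> F1&~F2 -> 0
  row 3 [0011]: F1=1 F2=1 -> F1&~F2 -> 0
  row 4 [0100]: F1=1 F2=1 -> F1&~F2 -> 0
  row 5 [0101]: F1=1 F2=1 -> F1&~F2 -> 0
  row 6 [0110]: F1=1 F2=1 -> F1&~F2 -> 0
  row 7 [0111]: F1=1 F2=1 -> F1&~F2 -> 0
  row 8 [1000]: F1=1 F2=0 -> F1&~F2 -> 1
  row 9 [1001]: F1=1 F2=0 -> F1&~F2 -> 1
  row 10 [1010]: F1=1 F2=1 -> F1&~F2 -> 0
  row 11 [1011]: F1=1 F2=1 -> F1&~F2 -> 0
  row 12 [1100]: F1=1 F2=1 -> F1&~F2 -> 0
  row 13 [1101]: F1=1 F2=1 -> F1&~F2 -> 0
  row 14 [1110]: F1=1 F2=1 -> F1&~F2 -> 0
  row 15 [1111]: F1=1 F2=1 -> F1&~F2 -> 0
Full result column, 4 rows per line (u,v fixed per line; w,z runs 00..11 left to right):
  rows 0-3 [u,v=00]: 1100  = hex C
  rows 4-7 [u,v=01]: 0000  = hex 0
  rows 8-11 [u,v=10]: 1100  = hex C
  rows 12-15 [u,v=11]: 0000  = hex 0
Counterexample vector (row 0 .. row 15) = 1100000011000000
Output column grouped in 4s = 1100 0000 1100 0000 = 0xC0C0
Convert to decimal digit by digit (value = value*16 + digit):
  C -> 12
  12*16 + 0 = 192
  192*16 + 12 (C) = 3084
  3084*16 + 0 = 49344
Decimal = 49344

49344


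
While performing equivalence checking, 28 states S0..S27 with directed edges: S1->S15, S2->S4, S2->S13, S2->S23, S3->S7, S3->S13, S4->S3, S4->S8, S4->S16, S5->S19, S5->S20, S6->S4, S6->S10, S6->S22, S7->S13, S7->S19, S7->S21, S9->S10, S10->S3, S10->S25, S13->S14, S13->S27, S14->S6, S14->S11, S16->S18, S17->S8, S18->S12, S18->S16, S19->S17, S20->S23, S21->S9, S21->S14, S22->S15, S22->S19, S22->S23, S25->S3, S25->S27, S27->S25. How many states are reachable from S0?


BFS from S0:
  layer 0: {S0}
Reachable set: {S0}
Count = 1

1


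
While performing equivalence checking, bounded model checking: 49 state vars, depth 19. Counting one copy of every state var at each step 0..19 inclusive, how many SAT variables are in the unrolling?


BMC unrolls to depth k, creating one copy of each state var for steps 0..k.
Step count = 19 + 1 = 20 (steps 0 through 19)
Vars per step = 49
Total = 49 * 20 = 980

980


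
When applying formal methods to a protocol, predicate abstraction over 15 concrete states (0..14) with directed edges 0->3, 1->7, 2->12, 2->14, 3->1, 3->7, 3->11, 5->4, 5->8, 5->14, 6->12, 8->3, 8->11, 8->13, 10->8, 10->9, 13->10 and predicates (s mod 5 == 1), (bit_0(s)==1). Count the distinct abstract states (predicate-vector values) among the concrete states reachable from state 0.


BFS from 0:
Concrete reachable: {0, 1, 3, 7, 11}
Abstract via predicates (s mod 5 == 1), (bit_0(s)==1):
  (0,0) <- {0}
  (0,1) <- {3, 7}
  (1,1) <- {1, 11}
Distinct abstract states = 3

3


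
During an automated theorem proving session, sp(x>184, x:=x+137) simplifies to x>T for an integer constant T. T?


Formula: sp(P, x:=E) = exists old_x. (x = E[old_x/x]) AND P[old_x/x] (old_x is the value of x before the assignment; eliminate old_x by solving x = E[old_x/x] for old_x)
Step 1: Precondition P: x>184, i.e. old_x > 184
Step 2: Assignment gives x = old_x + 137, so old_x = x - 137
Step 3: Substitute into P: x - 137 > 184
Step 4: Simplify: x > 184+137 = 321

321


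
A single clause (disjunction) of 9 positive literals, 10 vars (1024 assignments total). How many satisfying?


Step 1: Total=2^10=1024
Step 2: Unsat when all 9 false: 2^1=2
Step 3: Sat=1024-2=1022

1022


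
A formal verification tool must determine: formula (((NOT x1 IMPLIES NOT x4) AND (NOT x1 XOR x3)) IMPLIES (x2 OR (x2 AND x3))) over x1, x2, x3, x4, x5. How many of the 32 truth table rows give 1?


Formula: (((NOT x1 IMPLIES NOT x4) AND (NOT x1 XOR x3)) IMPLIES (x2 OR (x2 AND x3))) over 5 vars (32 rows)
Evaluate each row (x1, x2, x3, x4, x5 as bits, MSB first):
  row 0 [00000]: (((NOT 0 IMPLIES NOT 0) AND (NOT 0 XOR 0)) IMPLIES (0 OR (0 AND 0))) -> 0
  row 1 [00001]: (((NOT 0 IMPLIES NOT 0) AND (NOT 0 XOR 0)) IMPLIES (0 OR (0 AND 0))) -> 0
  row 2 [00010]: (((NOT 0 IMPLIES NOT 1) AND (NOT 0 XOR 0)) IMPLIES (0 OR (0 AND 0))) -> 1
  row 3 [00011]: (((NOT 0 IMPLIES NOT 1) AND (NOT 0 XOR 0)) IMPLIES (0 OR (0 AND 0))) -> 1
  row 4 [00100]: (((NOT 0 IMPLIES NOT 0) AND (NOT 0 XOR 1)) IMPLIES (0 OR (0 AND 1))) -> 1
  row 5 [00101]: (((NOT 0 IMPLIES NOT 0) AND (NOT 0 XOR 1)) IMPLIES (0 OR (0 AND 1))) -> 1
  row 6 [00110]: (((NOT 0 IMPLIES NOT 1) AND (NOT 0 XOR 1)) IMPLIES (0 OR (0 AND 1))) -> 1
  row 7 [00111]: (((NOT 0 IMPLIES NOT 1) AND (NOT 0 XOR 1)) IMPLIES (0 OR (0 AND 1))) -> 1
  row 8 [01000]: (((NOT 0 IMPLIES NOT 0) AND (NOT 0 XOR 0)) IMPLIES (1 OR (1 AND 0))) -> 1
  row 9 [01001]: (((NOT 0 IMPLIES NOT 0) AND (NOT 0 XOR 0)) IMPLIES (1 OR (1 AND 0))) -> 1
  row 10 [01010]: (((NOT 0 IMPLIES NOT 1) AND (NOT 0 XOR 0)) IMPLIES (1 OR (1 AND 0))) -> 1
  row 11 [01011]: (((NOT 0 IMPLIES NOT 1) AND (NOT 0 XOR 0)) IMPLIES (1 OR (1 AND 0))) -> 1
  row 12 [01100]: (((NOT 0 IMPLIES NOT 0) AND (NOT 0 XOR 1)) IMPLIES (1 OR (1 AND 1))) -> 1
  row 13 [01101]: (((NOT 0 IMPLIES NOT 0) AND (NOT 0 XOR 1)) IMPLIES (1 OR (1 AND 1))) -> 1
  row 14 [01110]: (((NOT 0 IMPLIES NOT 1) AND (NOT 0 XOR 1)) IMPLIES (1 OR (1 AND 1))) -> 1
  row 15 [01111]: (((NOT 0 IMPLIES NOT 1) AND (NOT 0 XOR 1)) IMPLIES (1 OR (1 AND 1))) -> 1
  row 16 [10000]: (((NOT 1 IMPLIES NOT 0) AND (NOT 1 XOR 0)) IMPLIES (0 OR (0 AND 0))) -> 1
  row 17 [10001]: (((NOT 1 IMPLIES NOT 0) AND (NOT 1 XOR 0)) IMPLIES (0 OR (0 AND 0))) -> 1
  row 18 [10010]: (((NOT 1 IMPLIES NOT 1) AND (NOT 1 XOR 0)) IMPLIES (0 OR (0 AND 0))) -> 1
  row 19 [10011]: (((NOT 1 IMPLIES NOT 1) AND (NOT 1 XOR 0)) IMPLIES (0 OR (0 AND 0))) -> 1
  row 20 [10100]: (((NOT 1 IMPLIES NOT 0) AND (NOT 1 XOR 1)) IMPLIES (0 OR (0 AND 1))) -> 0
  row 21 [10101]: (((NOT 1 IMPLIES NOT 0) AND (NOT 1 XOR 1)) IMPLIES (0 OR (0 AND 1))) -> 0
  row 22 [10110]: (((NOT 1 IMPLIES NOT 1) AND (NOT 1 XOR 1)) IMPLIES (0 OR (0 AND 1))) -> 0
  row 23 [10111]: (((NOT 1 IMPLIES NOT 1) AND (NOT 1 XOR 1)) IMPLIES (0 OR (0 AND 1))) -> 0
  row 24 [11000]: (((NOT 1 IMPLIES NOT 0) AND (NOT 1 XOR 0)) IMPLIES (1 OR (1 AND 0))) -> 1
  row 25 [11001]: (((NOT 1 IMPLIES NOT 0) AND (NOT 1 XOR 0)) IMPLIES (1 OR (1 AND 0))) -> 1
  row 26 [11010]: (((NOT 1 IMPLIES NOT 1) AND (NOT 1 XOR 0)) IMPLIES (1 OR (1 AND 0))) -> 1
  row 27 [11011]: (((NOT 1 IMPLIES NOT 1) AND (NOT 1 XOR 0)) IMPLIES (1 OR (1 AND 0))) -> 1
  row 28 [11100]: (((NOT 1 IMPLIES NOT 0) AND (NOT 1 XOR 1)) IMPLIES (1 OR (1 AND 1))) -> 1
  row 29 [11101]: (((NOT 1 IMPLIES NOT 0) AND (NOT 1 XOR 1)) IMPLIES (1 OR (1 AND 1))) -> 1
  row 30 [11110]: (((NOT 1 IMPLIES NOT 1) AND (NOT 1 XOR 1)) IMPLIES (1 OR (1 AND 1))) -> 1
  row 31 [11111]: (((NOT 1 IMPLIES NOT 1) AND (NOT 1 XOR 1)) IMPLIES (1 OR (1 AND 1))) -> 1
Full result column, 8 rows per line (x1,x2 fixed per line; x3,x4,x5 runs 000..111 left to right):
  rows 0-7 [x1,x2=00]: 00111111  (ones: 6)
  rows 8-15 [x1,x2=01]: 11111111  (ones: 8)
  rows 16-23 [x1,x2=10]: 11110000  (ones: 4)
  rows 24-31 [x1,x2=11]: 11111111  (ones: 8)
Count of 1-rows = 6+8+4+8 = 26

26


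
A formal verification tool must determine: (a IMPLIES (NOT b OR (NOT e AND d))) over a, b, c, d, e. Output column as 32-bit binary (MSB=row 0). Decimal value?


Formula: (a IMPLIES (NOT b OR (NOT e AND d))) over a, b, c, d, e (32 rows)
Evaluate each row (bits = a,b,c,d,e, MSB first):
  row 0 [00000]: (0 IMPLIES (NOT 0 OR (NOT 0 AND 0))) -> 1
  row 1 [00001]: (0 IMPLIES (NOT 0 OR (NOT 1 AND 0))) -> 1
  row 2 [00010]: (0 IMPLIES (NOT 0 OR (NOT 0 AND 1))) -> 1
  row 3 [00011]: (0 IMPLIES (NOT 0 OR (NOT 1 AND 1))) -> 1
  row 4 [00100]: (0 IMPLIES (NOT 0 OR (NOT 0 AND 0))) -> 1
  row 5 [00101]: (0 IMPLIES (NOT 0 OR (NOT 1 AND 0))) -> 1
  row 6 [00110]: (0 IMPLIES (NOT 0 OR (NOT 0 AND 1))) -> 1
  row 7 [00111]: (0 IMPLIES (NOT 0 OR (NOT 1 AND 1))) -> 1
  row 8 [01000]: (0 IMPLIES (NOT 1 OR (NOT 0 AND 0))) -> 1
  row 9 [01001]: (0 IMPLIES (NOT 1 OR (NOT 1 AND 0))) -> 1
  row 10 [01010]: (0 IMPLIES (NOT 1 OR (NOT 0 AND 1))) -> 1
  row 11 [01011]: (0 IMPLIES (NOT 1 OR (NOT 1 AND 1))) -> 1
  row 12 [01100]: (0 IMPLIES (NOT 1 OR (NOT 0 AND 0))) -> 1
  row 13 [01101]: (0 IMPLIES (NOT 1 OR (NOT 1 AND 0))) -> 1
  row 14 [01110]: (0 IMPLIES (NOT 1 OR (NOT 0 AND 1))) -> 1
  row 15 [01111]: (0 IMPLIES (NOT 1 OR (NOT 1 AND 1))) -> 1
  row 16 [10000]: (1 IMPLIES (NOT 0 OR (NOT 0 AND 0))) -> 1
  row 17 [10001]: (1 IMPLIES (NOT 0 OR (NOT 1 AND 0))) -> 1
  row 18 [10010]: (1 IMPLIES (NOT 0 OR (NOT 0 AND 1))) -> 1
  row 19 [10011]: (1 IMPLIES (NOT 0 OR (NOT 1 AND 1))) -> 1
  row 20 [10100]: (1 IMPLIES (NOT 0 OR (NOT 0 AND 0))) -> 1
  row 21 [10101]: (1 IMPLIES (NOT 0 OR (NOT 1 AND 0))) -> 1
  row 22 [10110]: (1 IMPLIES (NOT 0 OR (NOT 0 AND 1))) -> 1
  row 23 [10111]: (1 IMPLIES (NOT 0 OR (NOT 1 AND 1))) -> 1
  row 24 [11000]: (1 IMPLIES (NOT 1 OR (NOT 0 AND 0))) -> 0
  row 25 [11001]: (1 IMPLIES (NOT 1 OR (NOT 1 AND 0))) -> 0
  row 26 [11010]: (1 IMPLIES (NOT 1 OR (NOT 0 AND 1))) -> 1
  row 27 [11011]: (1 IMPLIES (NOT 1 OR (NOT 1 AND 1))) -> 0
  row 28 [11100]: (1 IMPLIES (NOT 1 OR (NOT 0 AND 0))) -> 0
  row 29 [11101]: (1 IMPLIES (NOT 1 OR (NOT 1 AND 0))) -> 0
  row 30 [11110]: (1 IMPLIES (NOT 1 OR (NOT 0 AND 1))) -> 1
  row 31 [11111]: (1 IMPLIES (NOT 1 OR (NOT 1 AND 1))) -> 0
Full result column, 4 rows per line (a,b,c fixed per line; d,e runs 00..11 left to right):
  rows 0-3 [a,b,c=000]: 1111  = hex F
  rows 4-7 [a,b,c=001]: 1111  = hex F
  rows 8-11 [a,b,c=010]: 1111  = hex F
  rows 12-15 [a,b,c=011]: 1111  = hex F
  rows 16-19 [a,b,c=100]: 1111  = hex F
  rows 20-23 [a,b,c=101]: 1111  = hex F
  rows 24-27 [a,b,c=110]: 0010  = hex 2
  rows 28-31 [a,b,c=111]: 0010  = hex 2
Output column (row 0 .. row 31) = 11111111111111111111111100100010
Output column grouped in 4s = 1111 1111 1111 1111 1111 1111 0010 0010 = 0xFFFFFF22
Convert to decimal digit by digit (value = value*16 + digit):
  F -> 15
  15*16 + 15 (F) = 255
  255*16 + 15 (F) = 4095
  4095*16 + 15 (F) = 65535
  65535*16 + 15 (F) = 1048575
  1048575*16 + 15 (F) = 16777215
  16777215*16 + 2 = 268435442
  268435442*16 + 2 = 4294967074
Decimal = 4294967074

4294967074


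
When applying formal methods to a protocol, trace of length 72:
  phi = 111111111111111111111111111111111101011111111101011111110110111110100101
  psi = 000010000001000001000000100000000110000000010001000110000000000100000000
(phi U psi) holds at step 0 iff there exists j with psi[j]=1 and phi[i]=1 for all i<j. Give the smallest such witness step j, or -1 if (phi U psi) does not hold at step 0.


(phi U psi) at 0: need smallest j with psi[j]=1 and phi[i]=1 for all i in [0,j).
Scan from step 0:
  step 0: phi=1, psi=0 -> continue
  step 1: phi=1, psi=0 -> continue
  step 2: phi=1, psi=0 -> continue
  step 3: phi=1, psi=0 -> continue
  step 4: psi=1 and phi held for [0,4) -> witness found
Witness step = 4

4


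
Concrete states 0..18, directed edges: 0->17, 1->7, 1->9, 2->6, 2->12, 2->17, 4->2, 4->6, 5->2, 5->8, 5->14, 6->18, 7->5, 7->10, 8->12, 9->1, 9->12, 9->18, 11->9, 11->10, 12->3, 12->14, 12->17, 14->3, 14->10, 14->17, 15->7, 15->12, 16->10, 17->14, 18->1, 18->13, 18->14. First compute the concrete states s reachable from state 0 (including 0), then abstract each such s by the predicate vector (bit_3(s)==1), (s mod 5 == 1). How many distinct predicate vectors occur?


BFS from 0:
Concrete reachable: {0, 3, 10, 14, 17}
Abstract via predicates (bit_3(s)==1), (s mod 5 == 1):
  (0,0) <- {0, 3, 17}
  (1,0) <- {10, 14}
Distinct abstract states = 2

2


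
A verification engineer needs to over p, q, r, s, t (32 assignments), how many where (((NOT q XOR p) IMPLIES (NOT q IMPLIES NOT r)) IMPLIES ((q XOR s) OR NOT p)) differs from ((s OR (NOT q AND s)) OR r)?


F1 = (((NOT q XOR p) IMPLIES (NOT q IMPLIES NOT r)) IMPLIES ((q XOR s) OR NOT p))
F2 = ((s OR (NOT q AND s)) OR r)
Evaluate both on each of 32 rows (bits = p,q,r,s,t):
  row 0 [00000]: F1=1 F2=0 (differ) -> 1
  row 1 [00001]: F1=1 F2=0 (differ) -> 1
  row 2 [00010]: F1=1 F2=1 -> 0
  row 3 [00011]: F1=1 F2=1 -> 0
  row 4 [00100]: F1=1 F2=1 -> 0
  row 5 [00101]: F1=1 F2=1 -> 0
  row 6 [00110]: F1=1 F2=1 -> 0
  row 7 [00111]: F1=1 F2=1 -> 0
  row 8 [01000]: F1=1 F2=0 (differ) -> 1
  row 9 [01001]: F1=1 F2=0 (differ) -> 1
  row 10 [01010]: F1=1 F2=1 -> 0
  row 11 [01011]: F1=1 F2=1 -> 0
  row 12 [01100]: F1=1 F2=1 -> 0
  row 13 [01101]: F1=1 F2=1 -> 0
  row 14 [01110]: F1=1 F2=1 -> 0
  row 15 [01111]: F1=1 F2=1 -> 0
  row 16 [10000]: F1=0 F2=0 -> 0
  row 17 [10001]: F1=0 F2=0 -> 0
  row 18 [10010]: F1=1 F2=1 -> 0
  row 19 [10011]: F1=1 F2=1 -> 0
  row 20 [10100]: F1=0 F2=1 (differ) -> 1
  row 21 [10101]: F1=0 F2=1 (differ) -> 1
  row 22 [10110]: F1=1 F2=1 -> 0
  row 23 [10111]: F1=1 F2=1 -> 0
  row 24 [11000]: F1=1 F2=0 (differ) -> 1
  row 25 [11001]: F1=1 F2=0 (differ) -> 1
  row 26 [11010]: F1=0 F2=1 (differ) -> 1
  row 27 [11011]: F1=0 F2=1 (differ) -> 1
  row 28 [11100]: F1=1 F2=1 -> 0
  row 29 [11101]: F1=1 F2=1 -> 0
  row 30 [11110]: F1=0 F2=1 (differ) -> 1
  row 31 [11111]: F1=0 F2=1 (differ) -> 1
Full result column, 8 rows per line (p,q fixed per line; r,s,t runs 000..111 left to right):
  rows 0-7 [p,q=00]: 11000000  (ones: 2)
  rows 8-15 [p,q=01]: 11000000  (ones: 2)
  rows 16-23 [p,q=10]: 00001100  (ones: 2)
  rows 24-31 [p,q=11]: 11110011  (ones: 6)
Disagreements = 2+2+2+6 = 12

12


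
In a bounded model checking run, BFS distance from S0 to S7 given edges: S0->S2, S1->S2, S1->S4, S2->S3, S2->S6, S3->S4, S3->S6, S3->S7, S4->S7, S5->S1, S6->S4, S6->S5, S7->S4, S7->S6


BFS layer-by-layer from S0:
  dist 0: {S0}
  dist 1: {S2}
  dist 2: {S3, S6}
  dist 3: {S4, S5, S7}
  -> S7 reached at distance 3
Shortest path length = 3

3


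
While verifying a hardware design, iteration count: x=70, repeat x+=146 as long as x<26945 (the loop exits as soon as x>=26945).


Step 1: x goes from 70 toward 26945 by 146; the body runs while x<26945, so iterations = ceil((bound-start)/step)
Step 2: Distance=26875
Step 3: ceil(26875/146)=185

185


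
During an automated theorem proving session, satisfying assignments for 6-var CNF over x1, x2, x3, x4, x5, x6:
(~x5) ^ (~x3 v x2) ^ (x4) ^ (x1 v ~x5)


CNF with 4 clauses over 6 vars (64 assignments).
An assignment satisfies CNF iff every clause has >=1 true literal.
Check each row (bits = x1,x2,x3,x4,x5,x6; clause T/F shown):
  row 0 [000000]: clauses=TTFT -> 0
  row 1 [000001]: clauses=TTFT -> 0
  row 2 [000010]: clauses=FTFF -> 0
  row 3 [000011]: clauses=FTFF -> 0
  row 4 [000100]: clauses=TTTT -> 1
  (every remaining row is evaluated the same way; all 64 results are listed next)
Full result column, 8 rows per line (x1,x2,x3 fixed per line; x4,x5,x6 runs 000..111 left to right):
  rows 0-7 [x1,x2,x3=000]: 00001100  (ones: 2)
  rows 8-15 [x1,x2,x3=001]: 00000000  (ones: 0)
  rows 16-23 [x1,x2,x3=010]: 00001100  (ones: 2)
  rows 24-31 [x1,x2,x3=011]: 00001100  (ones: 2)
  rows 32-39 [x1,x2,x3=100]: 00001100  (ones: 2)
  rows 40-47 [x1,x2,x3=101]: 00000000  (ones: 0)
  rows 48-55 [x1,x2,x3=110]: 00001100  (ones: 2)
  rows 56-63 [x1,x2,x3=111]: 00001100  (ones: 2)
Satisfying assignments = 2+0+2+2+2+0+2+2 = 12

12


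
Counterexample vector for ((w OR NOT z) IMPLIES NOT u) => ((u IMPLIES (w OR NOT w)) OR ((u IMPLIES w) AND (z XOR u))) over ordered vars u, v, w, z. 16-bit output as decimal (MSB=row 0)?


F1 = ((w OR NOT z) IMPLIES NOT u)
F2 = ((u IMPLIES (w OR NOT w)) OR ((u IMPLIES w) AND (z XOR u)))
Counterexample to F1=>F2 is where F1=1 and F2=0.
Evaluate each row (bits = u,v,w,z, MSB first):
  row 0 [0000]: F1=1 F2=1 -> F1&~F2 -> 0
  row 1 [0001]: F1=1 F2=1 -> F1&~F2 -> 0
  row 2 [0010]: F1=1 F2=1 -> F1&~F2 -> 0
  row 3 [0011]: F1=1 F2=1 -> F1&~F2 -> 0
  row 4 [0100]: F1=1 F2=1 -> F1&~F2 -> 0
  row 5 [0101]: F1=1 F2=1 -> F1&~F2 -> 0
  row 6 [0110]: F1=1 F2=1 -> F1&~F2 -> 0
  row 7 [0111]: F1=1 F2=1 -> F1&~F2 -> 0
  row 8 [1000]: F1=0 F2=1 -> F1&~F2 -> 0
  row 9 [1001]: F1=1 F2=1 -> F1&~F2 -> 0
  row 10 [1010]: F1=0 F2=1 -> F1&~F2 -> 0
  row 11 [1011]: F1=0 F2=1 -> F1&~F2 -> 0
  row 12 [1100]: F1=0 F2=1 -> F1&~F2 -> 0
  row 13 [1101]: F1=1 F2=1 -> F1&~F2 -> 0
  row 14 [1110]: F1=0 F2=1 -> F1&~F2 -> 0
  row 15 [1111]: F1=0 F2=1 -> F1&~F2 -> 0
Full result column, 4 rows per line (u,v fixed per line; w,z runs 00..11 left to right):
  rows 0-3 [u,v=00]: 0000  = hex 0
  rows 4-7 [u,v=01]: 0000  = hex 0
  rows 8-11 [u,v=10]: 0000  = hex 0
  rows 12-15 [u,v=11]: 0000  = hex 0
Counterexample vector (row 0 .. row 15) = 0000000000000000
Output column grouped in 4s = 0000 0000 0000 0000 = 0x0000
Convert to decimal digit by digit (value = value*16 + digit):
  0 -> 0
  0*16 + 0 = 0
  0*16 + 0 = 0
  0*16 + 0 = 0
Decimal = 0

0


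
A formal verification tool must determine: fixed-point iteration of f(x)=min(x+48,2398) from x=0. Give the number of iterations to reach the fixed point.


Step 1: x=0, cap=2398, increment=48
Step 2: x grows by 48 each step until capped at 2398; fixed point is x=2398
Step 3: iterations = ceil(2398/48) = 50

50


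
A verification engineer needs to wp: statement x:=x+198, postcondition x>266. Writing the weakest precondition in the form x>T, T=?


Formula: wp(x:=E, P) = P[E/x] (substitute E for x in postcondition)
Step 1: Postcondition: x>266
Step 2: Substitute x+198 for x: x+198>266
Step 3: Solve for x: x > 266-198 = 68

68


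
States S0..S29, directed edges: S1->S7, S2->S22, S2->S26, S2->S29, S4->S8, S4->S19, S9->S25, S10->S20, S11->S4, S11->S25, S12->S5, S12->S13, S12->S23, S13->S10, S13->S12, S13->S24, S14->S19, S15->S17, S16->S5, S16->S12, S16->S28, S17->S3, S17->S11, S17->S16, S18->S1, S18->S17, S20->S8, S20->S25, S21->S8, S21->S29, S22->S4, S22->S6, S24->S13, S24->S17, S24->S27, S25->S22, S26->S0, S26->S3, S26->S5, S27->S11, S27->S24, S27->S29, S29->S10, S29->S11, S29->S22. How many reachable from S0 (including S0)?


BFS from S0:
  layer 0: {S0}
Reachable set: {S0}
Count = 1

1


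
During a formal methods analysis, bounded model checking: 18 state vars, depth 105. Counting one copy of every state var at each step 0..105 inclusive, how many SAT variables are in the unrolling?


BMC unrolls to depth k, creating one copy of each state var for steps 0..k.
Step count = 105 + 1 = 106 (steps 0 through 105)
Vars per step = 18
Total = 18 * 106 = 1908

1908


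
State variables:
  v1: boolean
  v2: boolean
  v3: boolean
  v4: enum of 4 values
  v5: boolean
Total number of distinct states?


State space = product of domain sizes of all variables.
Domain sizes:
  v1 (boolean): 2
  v2 (boolean): 2
  v3 (boolean): 2
  v4 (enum of 4 values): 4
  v5 (boolean): 2
Product = 2 * 2 * 2 * 4 * 2 = 64

64
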